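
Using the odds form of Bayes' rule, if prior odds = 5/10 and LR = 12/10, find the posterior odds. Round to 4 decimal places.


Bayes' rule in odds form: posterior odds = prior odds * LR
= (5 * 12) / (10 * 10)
= 60/100 = 0.6

0.6


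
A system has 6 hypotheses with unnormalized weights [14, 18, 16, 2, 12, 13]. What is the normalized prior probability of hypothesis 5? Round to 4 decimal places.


The normalized prior is the weight divided by the total.
Total weight = 75
P(H5) = 12 / 75 = 0.16

0.16


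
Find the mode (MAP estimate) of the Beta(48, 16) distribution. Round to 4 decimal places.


For Beta(a,b) with a,b > 1:
Mode = (a-1)/(a+b-2) = (48-1)/(64-2)
= 47/62 = 0.7581

0.7581


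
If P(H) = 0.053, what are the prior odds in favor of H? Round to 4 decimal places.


Prior odds = P(H) / (1 - P(H))
= 0.053 / 0.947
= 0.056

0.056


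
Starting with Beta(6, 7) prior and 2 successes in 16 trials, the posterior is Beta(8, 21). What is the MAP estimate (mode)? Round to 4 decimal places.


The mode of Beta(a, b) when a > 1 and b > 1 is (a-1)/(a+b-2)
= (8 - 1) / (8 + 21 - 2)
= 7 / 27
= 0.2593

0.2593


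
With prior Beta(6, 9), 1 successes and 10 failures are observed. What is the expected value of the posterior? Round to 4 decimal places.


Posterior = Beta(7, 19)
E[theta] = alpha/(alpha+beta)
= 7/26 = 0.2692

0.2692


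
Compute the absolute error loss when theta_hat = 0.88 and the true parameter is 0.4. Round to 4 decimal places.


L = |theta_hat - theta_true|
= |0.88 - 0.4| = 0.48

0.48


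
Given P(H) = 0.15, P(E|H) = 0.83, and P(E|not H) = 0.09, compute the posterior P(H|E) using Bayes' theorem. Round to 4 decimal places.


By Bayes' theorem: P(H|E) = P(E|H)*P(H) / P(E)
P(E) = P(E|H)*P(H) + P(E|not H)*P(not H)
P(E) = 0.83*0.15 + 0.09*0.85 = 0.201
P(H|E) = 0.83*0.15 / 0.201 = 0.6194

0.6194


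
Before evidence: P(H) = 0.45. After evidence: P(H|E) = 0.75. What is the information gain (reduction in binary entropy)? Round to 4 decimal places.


Prior entropy = 0.9928
Posterior entropy = 0.8113
Information gain = 0.9928 - 0.8113 = 0.1815

0.1815


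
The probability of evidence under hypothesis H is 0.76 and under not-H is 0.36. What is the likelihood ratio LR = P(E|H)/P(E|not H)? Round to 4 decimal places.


LR = 0.76 / 0.36
= 2.1111

2.1111


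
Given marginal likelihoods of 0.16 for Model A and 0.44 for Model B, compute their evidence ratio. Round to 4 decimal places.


Ratio = ML(A) / ML(B) = 0.16/0.44
= 0.3636

0.3636


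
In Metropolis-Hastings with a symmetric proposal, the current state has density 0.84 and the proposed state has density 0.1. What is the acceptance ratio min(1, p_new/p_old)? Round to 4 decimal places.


Ratio = p_new / p_old = 0.1 / 0.84 = 0.119
Acceptance = min(1, 0.119) = 0.119

0.119


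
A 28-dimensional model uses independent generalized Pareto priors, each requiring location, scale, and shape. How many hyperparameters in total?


Per parameter: 3 (location, scale, and shape).
Total = 28 * 3 = 84

84


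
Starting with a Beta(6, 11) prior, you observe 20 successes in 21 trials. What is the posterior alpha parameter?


For a Beta-Binomial conjugate model:
Posterior alpha = prior alpha + number of successes
= 6 + 20 = 26

26


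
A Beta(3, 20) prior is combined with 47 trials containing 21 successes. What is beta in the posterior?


In conjugate updating:
beta_posterior = beta_prior + (n - k)
= 20 + (47 - 21)
= 20 + 26 = 46

46


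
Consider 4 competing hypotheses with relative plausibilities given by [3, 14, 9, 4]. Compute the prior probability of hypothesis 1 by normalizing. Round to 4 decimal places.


Sum of weights = 3 + 14 + 9 + 4 = 30
Normalized prior for H1 = 3 / 30
= 0.1

0.1


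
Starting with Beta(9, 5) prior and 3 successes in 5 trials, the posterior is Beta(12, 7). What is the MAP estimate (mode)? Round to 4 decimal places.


The mode of Beta(a, b) when a > 1 and b > 1 is (a-1)/(a+b-2)
= (12 - 1) / (12 + 7 - 2)
= 11 / 17
= 0.6471

0.6471


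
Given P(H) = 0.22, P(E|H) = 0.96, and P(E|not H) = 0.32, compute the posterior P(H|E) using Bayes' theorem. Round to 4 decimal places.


By Bayes' theorem: P(H|E) = P(E|H)*P(H) / P(E)
P(E) = P(E|H)*P(H) + P(E|not H)*P(not H)
P(E) = 0.96*0.22 + 0.32*0.78 = 0.4608
P(H|E) = 0.96*0.22 / 0.4608 = 0.4583

0.4583


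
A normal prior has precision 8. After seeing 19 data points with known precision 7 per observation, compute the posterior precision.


In the conjugate normal model, precisions add:
tau_posterior = tau_prior + n * tau_data
= 8 + 19*7 = 141

141


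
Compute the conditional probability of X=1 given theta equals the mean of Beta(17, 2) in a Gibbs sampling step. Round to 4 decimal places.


Mean of Beta(17, 2) = 0.8947
P(X=1 | theta=0.8947) = 0.8947

0.8947


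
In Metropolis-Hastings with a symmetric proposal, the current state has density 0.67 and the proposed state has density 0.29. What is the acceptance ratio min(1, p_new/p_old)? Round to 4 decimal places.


Ratio = p_new / p_old = 0.29 / 0.67 = 0.4328
Acceptance = min(1, 0.4328) = 0.4328

0.4328


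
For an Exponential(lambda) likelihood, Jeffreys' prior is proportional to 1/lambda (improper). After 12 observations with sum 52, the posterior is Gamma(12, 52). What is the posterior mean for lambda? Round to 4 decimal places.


Posterior = Gamma(n, sum_x) = Gamma(12, 52)
Posterior mean = shape/rate = 12/52
= 0.2308

0.2308


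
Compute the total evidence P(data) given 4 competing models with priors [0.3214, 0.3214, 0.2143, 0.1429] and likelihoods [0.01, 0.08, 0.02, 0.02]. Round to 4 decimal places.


Marginal likelihood = sum P(model_i) * P(data|model_i)
Model 1: 0.3214 * 0.01 = 0.0032
Model 2: 0.3214 * 0.08 = 0.0257
Model 3: 0.2143 * 0.02 = 0.0043
Model 4: 0.1429 * 0.02 = 0.0029
Total = 0.0361

0.0361


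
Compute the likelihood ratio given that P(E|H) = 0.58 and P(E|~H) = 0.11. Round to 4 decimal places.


LR = P(E|H) / P(E|~H)
= 0.58 / 0.11 = 5.2727

5.2727


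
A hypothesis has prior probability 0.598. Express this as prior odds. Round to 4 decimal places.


Odds = P(H) / P(not H) = 0.598 / 0.402
= 1.4876

1.4876


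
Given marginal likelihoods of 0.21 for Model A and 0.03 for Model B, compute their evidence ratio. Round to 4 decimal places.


Ratio = ML(A) / ML(B) = 0.21/0.03
= 7.0

7.0


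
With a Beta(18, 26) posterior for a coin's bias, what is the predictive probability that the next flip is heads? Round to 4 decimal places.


The predictive probability equals the posterior mean.
P(next = heads) = alpha / (alpha + beta)
= 18 / 44 = 0.4091

0.4091


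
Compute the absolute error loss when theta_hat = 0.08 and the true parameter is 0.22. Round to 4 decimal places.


L = |theta_hat - theta_true|
= |0.08 - 0.22| = 0.14

0.14


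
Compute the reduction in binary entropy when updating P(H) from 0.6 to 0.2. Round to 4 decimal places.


H_before = -p*log2(p) - (1-p)*log2(1-p) for p=0.6: 0.971
H_after for p=0.2: 0.7219
Reduction = 0.971 - 0.7219 = 0.249

0.249


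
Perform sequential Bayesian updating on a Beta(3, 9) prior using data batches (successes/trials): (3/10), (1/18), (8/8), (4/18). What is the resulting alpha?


Accumulate successes: 16
Posterior alpha = prior alpha + sum of successes
= 3 + 16 = 19

19


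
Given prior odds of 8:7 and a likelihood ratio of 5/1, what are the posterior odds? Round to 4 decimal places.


Posterior odds = prior odds * LR
Prior odds = 8/7 = 1.1429
LR = 5/1 = 5.0
Posterior odds = 1.1429 * 5.0 = 5.7143

5.7143


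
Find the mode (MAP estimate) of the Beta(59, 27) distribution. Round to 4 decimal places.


For Beta(a,b) with a,b > 1:
Mode = (a-1)/(a+b-2) = (59-1)/(86-2)
= 58/84 = 0.6905

0.6905


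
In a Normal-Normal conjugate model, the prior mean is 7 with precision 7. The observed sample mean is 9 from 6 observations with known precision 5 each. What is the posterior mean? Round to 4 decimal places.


Posterior precision = tau0 + n*tau = 7 + 6*5 = 37
Posterior mean = (tau0*mu0 + n*tau*xbar) / posterior_precision
= (7*7 + 6*5*9) / 37
= 319 / 37 = 8.6216

8.6216


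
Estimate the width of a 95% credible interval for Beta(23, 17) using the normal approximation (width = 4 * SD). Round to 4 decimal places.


For Beta(a,b): Var = ab/((a+b)^2(a+b+1))
Var = 0.006, SD = 0.0772
Approximate 95% CI width = 4 * 0.0772 = 0.3088

0.3088


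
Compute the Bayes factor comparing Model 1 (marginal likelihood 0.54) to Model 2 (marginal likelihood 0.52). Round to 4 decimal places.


BF12 = marginal likelihood of M1 / marginal likelihood of M2
= 0.54/0.52
= 1.0385

1.0385


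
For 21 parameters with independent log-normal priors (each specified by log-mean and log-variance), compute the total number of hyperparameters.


A log-normal prior has 2 hyperparameters per parameter.
Total = 21 * 2 = 42

42


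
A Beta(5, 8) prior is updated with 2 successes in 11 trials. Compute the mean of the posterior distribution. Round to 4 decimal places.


After update: Beta(7, 17)
Mean = 7 / (7 + 17) = 7 / 24
= 0.2917

0.2917


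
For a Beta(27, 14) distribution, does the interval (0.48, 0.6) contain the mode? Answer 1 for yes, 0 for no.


Mode of Beta(a,b) = (a-1)/(a+b-2)
= (27-1)/(27+14-2) = 0.6667
Check: 0.48 <= 0.6667 <= 0.6?
Result: 0

0


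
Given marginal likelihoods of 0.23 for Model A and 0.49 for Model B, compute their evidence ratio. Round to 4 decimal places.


Ratio = ML(A) / ML(B) = 0.23/0.49
= 0.4694

0.4694


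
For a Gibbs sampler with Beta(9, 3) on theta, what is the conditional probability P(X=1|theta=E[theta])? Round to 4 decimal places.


E[theta] = 9/(9+3) = 0.75
P(X=1|theta) = theta = 0.75

0.75


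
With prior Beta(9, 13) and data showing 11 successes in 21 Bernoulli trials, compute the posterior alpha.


Conjugate update: alpha_posterior = alpha_prior + k
= 9 + 11 = 20

20


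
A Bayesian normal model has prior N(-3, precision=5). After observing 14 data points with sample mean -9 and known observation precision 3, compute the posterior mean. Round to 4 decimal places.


Posterior mean = (prior_precision * prior_mean + n * data_precision * data_mean) / (prior_precision + n * data_precision)
Numerator = 5*-3 + 14*3*-9 = -393
Denominator = 5 + 14*3 = 47
Posterior mean = -8.3617

-8.3617


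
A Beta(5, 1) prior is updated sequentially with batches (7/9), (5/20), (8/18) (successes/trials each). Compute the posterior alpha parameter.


Sequential conjugate updating is equivalent to a single batch update.
Total successes across all batches = 20
alpha_posterior = alpha_prior + total_successes = 5 + 20
= 25

25


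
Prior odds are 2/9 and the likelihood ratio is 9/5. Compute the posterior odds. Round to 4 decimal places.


Posterior odds = prior odds * likelihood ratio
= (2/9) * (9/5)
= 18 / 45
= 0.4

0.4


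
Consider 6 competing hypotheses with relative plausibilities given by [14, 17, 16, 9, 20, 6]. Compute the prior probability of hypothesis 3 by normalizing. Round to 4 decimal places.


Sum of weights = 14 + 17 + 16 + 9 + 20 + 6 = 82
Normalized prior for H3 = 16 / 82
= 0.1951

0.1951


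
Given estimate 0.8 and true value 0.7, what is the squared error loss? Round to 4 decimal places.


Squared error = (estimate - true)^2
Difference = 0.1
Loss = 0.1^2 = 0.01

0.01


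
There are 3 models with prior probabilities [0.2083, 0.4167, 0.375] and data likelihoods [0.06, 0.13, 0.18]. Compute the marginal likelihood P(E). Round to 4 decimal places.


P(E) = sum over models of P(M_i) * P(E|M_i)
= 0.2083*0.06 + 0.4167*0.13 + 0.375*0.18
= 0.1342

0.1342


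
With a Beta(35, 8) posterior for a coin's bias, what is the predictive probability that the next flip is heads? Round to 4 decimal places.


The predictive probability equals the posterior mean.
P(next = heads) = alpha / (alpha + beta)
= 35 / 43 = 0.814

0.814


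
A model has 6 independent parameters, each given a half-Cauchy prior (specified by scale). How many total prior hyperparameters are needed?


Each half-Cauchy prior needs 1 hyperparameter (scale).
Total = 1 * 6 = 6

6


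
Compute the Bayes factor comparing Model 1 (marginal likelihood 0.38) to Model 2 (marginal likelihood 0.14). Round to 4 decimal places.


BF12 = marginal likelihood of M1 / marginal likelihood of M2
= 0.38/0.14
= 2.7143

2.7143


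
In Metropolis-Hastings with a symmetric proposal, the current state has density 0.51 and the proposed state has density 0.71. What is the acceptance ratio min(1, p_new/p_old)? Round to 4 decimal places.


Ratio = p_new / p_old = 0.71 / 0.51 = 1.3922
Acceptance = min(1, 1.3922) = 1.0

1.0


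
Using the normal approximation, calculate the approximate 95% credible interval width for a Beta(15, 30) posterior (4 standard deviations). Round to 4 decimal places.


Var(Beta) = 15*30/(45^2 * 46) = 0.0048
SD = 0.0695
Width ~ 4*SD = 0.278

0.278


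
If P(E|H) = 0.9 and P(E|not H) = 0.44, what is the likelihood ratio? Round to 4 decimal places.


Likelihood ratio = P(E|H) / P(E|not H)
= 0.9 / 0.44
= 2.0455

2.0455


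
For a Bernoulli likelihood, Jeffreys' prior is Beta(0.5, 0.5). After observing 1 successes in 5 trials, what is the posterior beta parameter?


Jeffreys' prior for Bernoulli is Beta(0.5, 0.5).
Posterior is Beta(0.5 + k, 0.5 + n - k).
Posterior beta = 0.5 + (n - k) = 0.5 + 4 = 4.5

4.5


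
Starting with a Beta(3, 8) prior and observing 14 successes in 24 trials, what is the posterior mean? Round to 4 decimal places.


Posterior parameters: alpha = 3 + 14 = 17
beta = 8 + 10 = 18
Posterior mean = alpha / (alpha + beta) = 17 / 35
= 0.4857

0.4857


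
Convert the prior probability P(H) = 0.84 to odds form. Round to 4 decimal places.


P(not H) = 1 - 0.84 = 0.16
Odds = 0.84 / 0.16 = 5.25

5.25


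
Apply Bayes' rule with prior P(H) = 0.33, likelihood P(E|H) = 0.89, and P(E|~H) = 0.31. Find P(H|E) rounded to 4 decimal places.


Step 1: Compute marginal P(E) = P(E|H)P(H) + P(E|~H)P(~H)
= 0.89*0.33 + 0.31*0.67 = 0.5014
Step 2: P(H|E) = P(E|H)P(H)/P(E) = 0.2937/0.5014
= 0.5858

0.5858


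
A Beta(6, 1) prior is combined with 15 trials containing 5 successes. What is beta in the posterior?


In conjugate updating:
beta_posterior = beta_prior + (n - k)
= 1 + (15 - 5)
= 1 + 10 = 11

11


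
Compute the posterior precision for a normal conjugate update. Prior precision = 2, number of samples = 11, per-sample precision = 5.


tau_post = tau_0 + n * tau
= 2 + 11 * 5 = 57

57


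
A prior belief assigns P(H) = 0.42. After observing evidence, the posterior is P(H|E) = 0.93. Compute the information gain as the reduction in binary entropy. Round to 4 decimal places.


H(prior) = -0.42*log2(0.42) - 0.58*log2(0.58)
= 0.9815
H(post) = -0.93*log2(0.93) - 0.07*log2(0.07)
= 0.3659
IG = 0.9815 - 0.3659 = 0.6155

0.6155


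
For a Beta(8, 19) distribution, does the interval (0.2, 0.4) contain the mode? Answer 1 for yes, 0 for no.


Mode of Beta(a,b) = (a-1)/(a+b-2)
= (8-1)/(8+19-2) = 0.28
Check: 0.2 <= 0.28 <= 0.4?
Result: 1

1


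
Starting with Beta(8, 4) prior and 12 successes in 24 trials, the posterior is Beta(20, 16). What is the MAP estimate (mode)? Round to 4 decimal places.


The mode of Beta(a, b) when a > 1 and b > 1 is (a-1)/(a+b-2)
= (20 - 1) / (20 + 16 - 2)
= 19 / 34
= 0.5588

0.5588


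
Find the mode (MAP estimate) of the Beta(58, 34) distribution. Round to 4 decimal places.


For Beta(a,b) with a,b > 1:
Mode = (a-1)/(a+b-2) = (58-1)/(92-2)
= 57/90 = 0.6333

0.6333


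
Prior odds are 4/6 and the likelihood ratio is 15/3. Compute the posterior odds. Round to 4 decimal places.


Posterior odds = prior odds * likelihood ratio
= (4/6) * (15/3)
= 60 / 18
= 3.3333

3.3333


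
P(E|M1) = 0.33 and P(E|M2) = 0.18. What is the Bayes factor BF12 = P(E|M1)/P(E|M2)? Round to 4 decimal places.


Bayes factor BF12 = P(E|M1) / P(E|M2)
= 0.33 / 0.18
= 1.8333

1.8333


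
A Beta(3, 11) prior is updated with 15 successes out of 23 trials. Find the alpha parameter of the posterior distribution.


In the Beta-Binomial conjugate update:
alpha_post = alpha_prior + successes
= 3 + 15
= 18

18


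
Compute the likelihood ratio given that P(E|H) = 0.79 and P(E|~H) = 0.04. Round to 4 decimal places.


LR = P(E|H) / P(E|~H)
= 0.79 / 0.04 = 19.75

19.75


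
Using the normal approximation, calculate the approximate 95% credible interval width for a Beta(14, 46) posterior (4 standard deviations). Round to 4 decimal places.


Var(Beta) = 14*46/(60^2 * 61) = 0.0029
SD = 0.0542
Width ~ 4*SD = 0.2166

0.2166


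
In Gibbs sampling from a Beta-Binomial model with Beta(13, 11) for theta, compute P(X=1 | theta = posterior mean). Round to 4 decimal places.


Posterior mean = alpha/(alpha+beta) = 13/24 = 0.5417
P(X=1|theta=mean) = theta = 0.5417

0.5417


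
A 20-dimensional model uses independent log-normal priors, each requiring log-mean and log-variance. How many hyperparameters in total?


Per parameter: 2 (log-mean and log-variance).
Total = 20 * 2 = 40

40


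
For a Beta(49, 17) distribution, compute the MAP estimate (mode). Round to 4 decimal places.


MAP = mode = (a-1)/(a+b-2)
= (49-1)/(49+17-2)
= 48/64 = 0.75

0.75


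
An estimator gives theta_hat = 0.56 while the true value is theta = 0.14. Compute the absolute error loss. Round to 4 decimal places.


The absolute error loss is |theta_hat - theta|
= |0.56 - 0.14|
= 0.42

0.42


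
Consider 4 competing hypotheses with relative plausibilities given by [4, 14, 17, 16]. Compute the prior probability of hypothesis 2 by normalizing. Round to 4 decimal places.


Sum of weights = 4 + 14 + 17 + 16 = 51
Normalized prior for H2 = 14 / 51
= 0.2745

0.2745


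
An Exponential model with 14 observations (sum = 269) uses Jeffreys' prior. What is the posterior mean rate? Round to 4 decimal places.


Posterior Gamma(14, 269)
E[lambda] = 14/269 = 0.052

0.052


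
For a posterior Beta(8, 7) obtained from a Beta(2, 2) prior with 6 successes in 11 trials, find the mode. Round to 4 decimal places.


Mode = (alpha - 1) / (alpha + beta - 2)
= 7 / 13
= 0.5385

0.5385


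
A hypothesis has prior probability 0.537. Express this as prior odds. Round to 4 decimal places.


Odds = P(H) / P(not H) = 0.537 / 0.463
= 1.1598

1.1598


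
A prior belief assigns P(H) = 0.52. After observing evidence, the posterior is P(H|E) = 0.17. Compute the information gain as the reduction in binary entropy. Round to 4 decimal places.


H(prior) = -0.52*log2(0.52) - 0.48*log2(0.48)
= 0.9988
H(post) = -0.17*log2(0.17) - 0.83*log2(0.83)
= 0.6577
IG = 0.9988 - 0.6577 = 0.3411

0.3411


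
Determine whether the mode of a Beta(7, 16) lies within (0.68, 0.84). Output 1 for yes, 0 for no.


First find the mode: (a-1)/(a+b-2) = 0.2857
Is 0.2857 in (0.68, 0.84)? 0

0


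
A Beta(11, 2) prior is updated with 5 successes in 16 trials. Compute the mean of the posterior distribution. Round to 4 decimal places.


After update: Beta(16, 13)
Mean = 16 / (16 + 13) = 16 / 29
= 0.5517

0.5517


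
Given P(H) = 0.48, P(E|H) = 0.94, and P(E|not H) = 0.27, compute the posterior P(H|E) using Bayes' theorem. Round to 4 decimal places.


By Bayes' theorem: P(H|E) = P(E|H)*P(H) / P(E)
P(E) = P(E|H)*P(H) + P(E|not H)*P(not H)
P(E) = 0.94*0.48 + 0.27*0.52 = 0.5916
P(H|E) = 0.94*0.48 / 0.5916 = 0.7627

0.7627


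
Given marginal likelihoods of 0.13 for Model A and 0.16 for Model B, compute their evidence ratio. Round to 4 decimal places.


Ratio = ML(A) / ML(B) = 0.13/0.16
= 0.8125

0.8125


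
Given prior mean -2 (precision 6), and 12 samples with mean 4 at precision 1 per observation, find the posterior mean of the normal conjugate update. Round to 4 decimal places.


The posterior mean is a precision-weighted average of prior and data.
Post. prec. = 6 + 12 = 18
Post. mean = (-12 + 48)/18 = 36/18 = 2.0

2.0


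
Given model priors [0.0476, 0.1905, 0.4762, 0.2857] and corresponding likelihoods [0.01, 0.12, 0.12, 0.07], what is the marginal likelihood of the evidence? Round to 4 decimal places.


P(E) = sum_i P(M_i) P(E|M_i)
= 0.0005 + 0.0229 + 0.0571 + 0.02
= 0.1005

0.1005


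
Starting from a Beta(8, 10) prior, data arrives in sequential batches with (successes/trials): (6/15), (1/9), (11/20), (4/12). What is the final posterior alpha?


In sequential Bayesian updating, we sum all successes.
Total successes = 22
Final alpha = 8 + 22 = 30

30


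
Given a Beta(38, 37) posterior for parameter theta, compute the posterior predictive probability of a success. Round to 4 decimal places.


For a Beta-Bernoulli model, the predictive probability is the mean:
P(success) = 38/(38+37) = 38/75 = 0.5067

0.5067


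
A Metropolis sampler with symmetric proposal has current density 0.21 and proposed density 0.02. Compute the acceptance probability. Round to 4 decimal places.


For symmetric proposals, acceptance = min(1, pi(x*)/pi(x))
= min(1, 0.02/0.21)
= min(1, 0.0952) = 0.0952

0.0952


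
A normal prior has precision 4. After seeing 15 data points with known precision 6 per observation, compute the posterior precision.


In the conjugate normal model, precisions add:
tau_posterior = tau_prior + n * tau_data
= 4 + 15*6 = 94

94


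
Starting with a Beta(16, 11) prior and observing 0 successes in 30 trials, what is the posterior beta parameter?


Posterior beta = prior beta + failures
Failures = 30 - 0 = 30
beta_post = 11 + 30 = 41

41


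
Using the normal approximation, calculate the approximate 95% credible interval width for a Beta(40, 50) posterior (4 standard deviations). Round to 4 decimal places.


Var(Beta) = 40*50/(90^2 * 91) = 0.0027
SD = 0.0521
Width ~ 4*SD = 0.2084

0.2084


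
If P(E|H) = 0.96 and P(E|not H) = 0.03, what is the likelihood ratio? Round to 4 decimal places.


Likelihood ratio = P(E|H) / P(E|not H)
= 0.96 / 0.03
= 32.0

32.0


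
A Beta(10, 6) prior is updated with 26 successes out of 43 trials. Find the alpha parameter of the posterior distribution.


In the Beta-Binomial conjugate update:
alpha_post = alpha_prior + successes
= 10 + 26
= 36

36


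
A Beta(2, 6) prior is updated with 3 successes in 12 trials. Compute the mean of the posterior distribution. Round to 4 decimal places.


After update: Beta(5, 15)
Mean = 5 / (5 + 15) = 5 / 20
= 0.25

0.25


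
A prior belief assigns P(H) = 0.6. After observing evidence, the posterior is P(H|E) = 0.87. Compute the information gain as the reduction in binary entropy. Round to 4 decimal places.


H(prior) = -0.6*log2(0.6) - 0.4*log2(0.4)
= 0.971
H(post) = -0.87*log2(0.87) - 0.13*log2(0.13)
= 0.5574
IG = 0.971 - 0.5574 = 0.4135

0.4135


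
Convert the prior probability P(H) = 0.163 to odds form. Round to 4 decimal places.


P(not H) = 1 - 0.163 = 0.837
Odds = 0.163 / 0.837 = 0.1947

0.1947


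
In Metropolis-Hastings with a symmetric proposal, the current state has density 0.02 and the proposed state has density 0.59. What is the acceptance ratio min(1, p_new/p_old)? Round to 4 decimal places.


Ratio = p_new / p_old = 0.59 / 0.02 = 29.5
Acceptance = min(1, 29.5) = 1.0

1.0


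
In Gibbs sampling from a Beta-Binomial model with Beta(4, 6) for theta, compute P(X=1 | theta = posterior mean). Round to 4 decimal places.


Posterior mean = alpha/(alpha+beta) = 4/10 = 0.4
P(X=1|theta=mean) = theta = 0.4

0.4


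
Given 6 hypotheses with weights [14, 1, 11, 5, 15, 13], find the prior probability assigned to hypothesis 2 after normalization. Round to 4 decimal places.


To normalize, divide each weight by the sum of all weights.
Sum = 59
Prior(H2) = 1/59 = 0.0169

0.0169


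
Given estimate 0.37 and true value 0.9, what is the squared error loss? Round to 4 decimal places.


Squared error = (estimate - true)^2
Difference = -0.53
Loss = -0.53^2 = 0.2809

0.2809


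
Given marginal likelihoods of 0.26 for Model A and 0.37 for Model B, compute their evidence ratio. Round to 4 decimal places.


Ratio = ML(A) / ML(B) = 0.26/0.37
= 0.7027

0.7027


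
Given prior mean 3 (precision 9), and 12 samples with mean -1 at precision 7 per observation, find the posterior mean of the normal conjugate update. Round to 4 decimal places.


The posterior mean is a precision-weighted average of prior and data.
Post. prec. = 9 + 84 = 93
Post. mean = (27 + -84)/93 = -57/93 = -0.6129

-0.6129


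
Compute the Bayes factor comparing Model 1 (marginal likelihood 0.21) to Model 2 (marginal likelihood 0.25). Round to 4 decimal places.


BF12 = marginal likelihood of M1 / marginal likelihood of M2
= 0.21/0.25
= 0.84

0.84


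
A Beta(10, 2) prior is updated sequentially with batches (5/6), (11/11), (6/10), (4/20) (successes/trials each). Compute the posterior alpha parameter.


Sequential conjugate updating is equivalent to a single batch update.
Total successes across all batches = 26
alpha_posterior = alpha_prior + total_successes = 10 + 26
= 36

36


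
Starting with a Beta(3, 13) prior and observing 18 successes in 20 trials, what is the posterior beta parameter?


Posterior beta = prior beta + failures
Failures = 20 - 18 = 2
beta_post = 13 + 2 = 15

15


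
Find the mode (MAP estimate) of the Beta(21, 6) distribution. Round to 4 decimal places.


For Beta(a,b) with a,b > 1:
Mode = (a-1)/(a+b-2) = (21-1)/(27-2)
= 20/25 = 0.8

0.8


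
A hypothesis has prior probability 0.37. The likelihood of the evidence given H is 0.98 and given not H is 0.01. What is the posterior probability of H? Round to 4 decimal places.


Using Bayes' theorem:
P(E) = 0.37 * 0.98 + 0.63 * 0.01
P(E) = 0.3689
P(H|E) = (0.37 * 0.98) / 0.3689 = 0.9829

0.9829


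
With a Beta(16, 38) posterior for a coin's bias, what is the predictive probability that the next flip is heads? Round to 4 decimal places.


The predictive probability equals the posterior mean.
P(next = heads) = alpha / (alpha + beta)
= 16 / 54 = 0.2963

0.2963


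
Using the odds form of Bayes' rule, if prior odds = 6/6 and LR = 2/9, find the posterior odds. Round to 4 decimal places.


Bayes' rule in odds form: posterior odds = prior odds * LR
= (6 * 2) / (6 * 9)
= 12/54 = 0.2222

0.2222


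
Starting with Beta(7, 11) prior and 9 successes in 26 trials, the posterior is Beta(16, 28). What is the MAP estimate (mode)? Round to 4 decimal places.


The mode of Beta(a, b) when a > 1 and b > 1 is (a-1)/(a+b-2)
= (16 - 1) / (16 + 28 - 2)
= 15 / 42
= 0.3571

0.3571


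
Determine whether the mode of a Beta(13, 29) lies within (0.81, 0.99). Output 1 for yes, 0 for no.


First find the mode: (a-1)/(a+b-2) = 0.3
Is 0.3 in (0.81, 0.99)? 0

0


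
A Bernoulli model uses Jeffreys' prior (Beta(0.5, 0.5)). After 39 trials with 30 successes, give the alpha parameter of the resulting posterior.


Posterior = Beta(prior_alpha + successes, prior_beta + failures)
= Beta(0.5 + 30, 0.5 + 9)
Posterior alpha = 0.5 + k = 0.5 + 30 = 30.5

30.5


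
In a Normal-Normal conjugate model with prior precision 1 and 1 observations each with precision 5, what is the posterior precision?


Posterior precision = prior precision + n * observation precision
= 1 + 1 * 5
= 1 + 5 = 6

6


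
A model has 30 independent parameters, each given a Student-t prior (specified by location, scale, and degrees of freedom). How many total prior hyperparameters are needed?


Each Student-t prior needs 3 hyperparameters (location, scale, and degrees of freedom).
Total = 3 * 30 = 90

90


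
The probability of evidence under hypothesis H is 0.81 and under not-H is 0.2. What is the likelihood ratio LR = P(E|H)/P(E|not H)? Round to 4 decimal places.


LR = 0.81 / 0.2
= 4.05

4.05


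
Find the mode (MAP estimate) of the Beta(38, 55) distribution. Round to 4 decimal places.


For Beta(a,b) with a,b > 1:
Mode = (a-1)/(a+b-2) = (38-1)/(93-2)
= 37/91 = 0.4066

0.4066


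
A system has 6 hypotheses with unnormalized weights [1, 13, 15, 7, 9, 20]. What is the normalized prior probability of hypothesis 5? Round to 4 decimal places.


The normalized prior is the weight divided by the total.
Total weight = 65
P(H5) = 9 / 65 = 0.1385

0.1385


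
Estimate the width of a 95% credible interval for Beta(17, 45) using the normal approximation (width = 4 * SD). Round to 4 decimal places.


For Beta(a,b): Var = ab/((a+b)^2(a+b+1))
Var = 0.0032, SD = 0.0562
Approximate 95% CI width = 4 * 0.0562 = 0.2248

0.2248


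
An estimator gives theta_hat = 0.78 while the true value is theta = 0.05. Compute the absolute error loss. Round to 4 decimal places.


The absolute error loss is |theta_hat - theta|
= |0.78 - 0.05|
= 0.73

0.73


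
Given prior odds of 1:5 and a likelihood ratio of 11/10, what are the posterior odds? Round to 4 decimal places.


Posterior odds = prior odds * LR
Prior odds = 1/5 = 0.2
LR = 11/10 = 1.1
Posterior odds = 0.2 * 1.1 = 0.22

0.22


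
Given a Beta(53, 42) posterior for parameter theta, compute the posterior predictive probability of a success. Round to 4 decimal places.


For a Beta-Bernoulli model, the predictive probability is the mean:
P(success) = 53/(53+42) = 53/95 = 0.5579

0.5579


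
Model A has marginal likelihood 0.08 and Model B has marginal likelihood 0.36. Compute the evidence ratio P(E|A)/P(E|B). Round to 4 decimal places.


Evidence ratio = P(E|A) / P(E|B)
= 0.08 / 0.36
= 0.2222

0.2222


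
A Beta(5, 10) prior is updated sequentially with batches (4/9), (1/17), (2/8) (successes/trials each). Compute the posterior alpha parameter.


Sequential conjugate updating is equivalent to a single batch update.
Total successes across all batches = 7
alpha_posterior = alpha_prior + total_successes = 5 + 7
= 12

12


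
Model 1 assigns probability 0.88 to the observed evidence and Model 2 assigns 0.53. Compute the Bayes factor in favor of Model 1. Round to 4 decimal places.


BF = P(data|M1) / P(data|M2)
= 0.88 / 0.53 = 1.6604

1.6604


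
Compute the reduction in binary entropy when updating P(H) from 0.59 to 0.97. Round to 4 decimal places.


H_before = -p*log2(p) - (1-p)*log2(1-p) for p=0.59: 0.9765
H_after for p=0.97: 0.1944
Reduction = 0.9765 - 0.1944 = 0.7821

0.7821


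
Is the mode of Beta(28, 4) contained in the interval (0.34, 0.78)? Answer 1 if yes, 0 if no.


Mode = (a-1)/(a+b-2) = 27/30 = 0.9
Interval: (0.34, 0.78)
Contains mode? 0

0


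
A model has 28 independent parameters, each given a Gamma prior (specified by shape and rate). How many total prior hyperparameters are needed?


Each Gamma prior needs 2 hyperparameters (shape and rate).
Total = 2 * 28 = 56

56


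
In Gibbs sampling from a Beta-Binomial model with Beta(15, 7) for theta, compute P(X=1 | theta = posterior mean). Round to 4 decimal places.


Posterior mean = alpha/(alpha+beta) = 15/22 = 0.6818
P(X=1|theta=mean) = theta = 0.6818

0.6818


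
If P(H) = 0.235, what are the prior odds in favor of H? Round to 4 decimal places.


Prior odds = P(H) / (1 - P(H))
= 0.235 / 0.765
= 0.3072

0.3072


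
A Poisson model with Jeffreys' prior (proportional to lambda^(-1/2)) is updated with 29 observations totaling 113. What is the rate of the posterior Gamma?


Posterior = Gamma(0.5 + S, n)
= Gamma(0.5 + 113, 29)
Posterior rate = 0 + n = 29

29.0


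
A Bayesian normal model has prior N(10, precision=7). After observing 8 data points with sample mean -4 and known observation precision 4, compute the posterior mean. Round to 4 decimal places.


Posterior mean = (prior_precision * prior_mean + n * data_precision * data_mean) / (prior_precision + n * data_precision)
Numerator = 7*10 + 8*4*-4 = -58
Denominator = 7 + 8*4 = 39
Posterior mean = -1.4872

-1.4872


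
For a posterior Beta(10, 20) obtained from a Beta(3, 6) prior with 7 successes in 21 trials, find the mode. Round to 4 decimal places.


Mode = (alpha - 1) / (alpha + beta - 2)
= 9 / 28
= 0.3214

0.3214


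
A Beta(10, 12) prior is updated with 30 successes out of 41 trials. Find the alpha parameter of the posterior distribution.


In the Beta-Binomial conjugate update:
alpha_post = alpha_prior + successes
= 10 + 30
= 40

40


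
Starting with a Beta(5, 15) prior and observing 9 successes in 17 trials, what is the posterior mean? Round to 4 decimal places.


Posterior parameters: alpha = 5 + 9 = 14
beta = 15 + 8 = 23
Posterior mean = alpha / (alpha + beta) = 14 / 37
= 0.3784

0.3784


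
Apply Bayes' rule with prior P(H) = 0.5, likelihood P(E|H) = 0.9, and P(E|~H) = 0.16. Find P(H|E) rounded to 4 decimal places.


Step 1: Compute marginal P(E) = P(E|H)P(H) + P(E|~H)P(~H)
= 0.9*0.5 + 0.16*0.5 = 0.53
Step 2: P(H|E) = P(E|H)P(H)/P(E) = 0.45/0.53
= 0.8491

0.8491


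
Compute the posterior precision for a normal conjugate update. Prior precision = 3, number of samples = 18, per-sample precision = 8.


tau_post = tau_0 + n * tau
= 3 + 18 * 8 = 147

147


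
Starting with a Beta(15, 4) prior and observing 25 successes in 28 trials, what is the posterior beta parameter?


Posterior beta = prior beta + failures
Failures = 28 - 25 = 3
beta_post = 4 + 3 = 7

7


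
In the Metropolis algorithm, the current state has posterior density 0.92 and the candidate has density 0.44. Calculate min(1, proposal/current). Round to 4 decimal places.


Ratio = 0.44/0.92 = 0.4783
Acceptance probability = min(1, 0.4783)
= 0.4783

0.4783


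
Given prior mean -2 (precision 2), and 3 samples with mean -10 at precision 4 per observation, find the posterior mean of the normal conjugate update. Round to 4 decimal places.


The posterior mean is a precision-weighted average of prior and data.
Post. prec. = 2 + 12 = 14
Post. mean = (-4 + -120)/14 = -124/14 = -8.8571

-8.8571


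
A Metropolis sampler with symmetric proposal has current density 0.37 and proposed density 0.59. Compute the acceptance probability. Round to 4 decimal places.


For symmetric proposals, acceptance = min(1, pi(x*)/pi(x))
= min(1, 0.59/0.37)
= min(1, 1.5946) = 1.0

1.0


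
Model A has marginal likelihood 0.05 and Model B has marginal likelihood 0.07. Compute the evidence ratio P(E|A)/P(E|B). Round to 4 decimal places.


Evidence ratio = P(E|A) / P(E|B)
= 0.05 / 0.07
= 0.7143

0.7143


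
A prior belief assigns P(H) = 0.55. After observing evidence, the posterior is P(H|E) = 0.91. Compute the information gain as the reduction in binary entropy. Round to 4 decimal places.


H(prior) = -0.55*log2(0.55) - 0.45*log2(0.45)
= 0.9928
H(post) = -0.91*log2(0.91) - 0.09*log2(0.09)
= 0.4365
IG = 0.9928 - 0.4365 = 0.5563

0.5563


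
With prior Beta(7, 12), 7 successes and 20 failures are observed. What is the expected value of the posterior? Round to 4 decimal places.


Posterior = Beta(14, 32)
E[theta] = alpha/(alpha+beta)
= 14/46 = 0.3043

0.3043


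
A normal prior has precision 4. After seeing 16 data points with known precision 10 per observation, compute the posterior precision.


In the conjugate normal model, precisions add:
tau_posterior = tau_prior + n * tau_data
= 4 + 16*10 = 164

164


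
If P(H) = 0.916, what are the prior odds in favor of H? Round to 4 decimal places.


Prior odds = P(H) / (1 - P(H))
= 0.916 / 0.084
= 10.9048

10.9048


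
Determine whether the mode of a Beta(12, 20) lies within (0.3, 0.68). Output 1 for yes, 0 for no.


First find the mode: (a-1)/(a+b-2) = 0.3667
Is 0.3667 in (0.3, 0.68)? 1

1


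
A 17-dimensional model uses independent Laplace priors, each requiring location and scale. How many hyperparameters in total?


Per parameter: 2 (location and scale).
Total = 17 * 2 = 34

34


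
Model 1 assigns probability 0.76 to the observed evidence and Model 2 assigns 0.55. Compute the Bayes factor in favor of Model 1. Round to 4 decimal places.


BF = P(data|M1) / P(data|M2)
= 0.76 / 0.55 = 1.3818

1.3818


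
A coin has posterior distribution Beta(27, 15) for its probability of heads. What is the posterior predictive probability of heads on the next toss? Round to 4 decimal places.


Posterior predictive = E[theta] = alpha/(alpha+beta)
= 27/42
= 0.6429

0.6429


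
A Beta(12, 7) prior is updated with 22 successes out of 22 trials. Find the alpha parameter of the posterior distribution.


In the Beta-Binomial conjugate update:
alpha_post = alpha_prior + successes
= 12 + 22
= 34

34


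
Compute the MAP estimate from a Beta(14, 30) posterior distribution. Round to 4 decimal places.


MAP = mode of Beta distribution
= (alpha - 1)/(alpha + beta - 2)
= (14-1)/(14+30-2)
= 13/42 = 0.3095

0.3095


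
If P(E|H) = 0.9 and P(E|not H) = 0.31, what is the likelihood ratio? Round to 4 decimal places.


Likelihood ratio = P(E|H) / P(E|not H)
= 0.9 / 0.31
= 2.9032

2.9032


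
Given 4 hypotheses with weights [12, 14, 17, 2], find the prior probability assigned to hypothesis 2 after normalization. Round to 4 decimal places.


To normalize, divide each weight by the sum of all weights.
Sum = 45
Prior(H2) = 14/45 = 0.3111

0.3111


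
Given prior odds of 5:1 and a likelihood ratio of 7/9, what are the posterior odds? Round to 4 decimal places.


Posterior odds = prior odds * LR
Prior odds = 5/1 = 5.0
LR = 7/9 = 0.7778
Posterior odds = 5.0 * 0.7778 = 3.8889

3.8889


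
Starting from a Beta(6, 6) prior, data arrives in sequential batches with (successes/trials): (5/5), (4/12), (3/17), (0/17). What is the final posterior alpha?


In sequential Bayesian updating, we sum all successes.
Total successes = 12
Final alpha = 6 + 12 = 18

18


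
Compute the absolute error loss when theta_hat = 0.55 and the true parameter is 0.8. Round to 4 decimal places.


L = |theta_hat - theta_true|
= |0.55 - 0.8| = 0.25

0.25


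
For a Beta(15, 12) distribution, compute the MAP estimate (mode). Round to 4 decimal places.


MAP = mode = (a-1)/(a+b-2)
= (15-1)/(15+12-2)
= 14/25 = 0.56

0.56


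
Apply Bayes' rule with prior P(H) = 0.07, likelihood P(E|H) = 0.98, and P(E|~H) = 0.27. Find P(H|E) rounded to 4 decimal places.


Step 1: Compute marginal P(E) = P(E|H)P(H) + P(E|~H)P(~H)
= 0.98*0.07 + 0.27*0.93 = 0.3197
Step 2: P(H|E) = P(E|H)P(H)/P(E) = 0.0686/0.3197
= 0.2146

0.2146


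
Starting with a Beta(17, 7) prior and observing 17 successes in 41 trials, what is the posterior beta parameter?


Posterior beta = prior beta + failures
Failures = 41 - 17 = 24
beta_post = 7 + 24 = 31

31


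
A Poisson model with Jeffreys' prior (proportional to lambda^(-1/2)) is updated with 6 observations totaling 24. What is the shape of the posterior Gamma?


Posterior = Gamma(0.5 + S, n)
= Gamma(0.5 + 24, 6)
Posterior shape = 0.5 + S = 0.5 + 24 = 24.5

24.5


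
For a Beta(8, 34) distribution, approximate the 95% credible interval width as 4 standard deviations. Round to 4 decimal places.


Variance of Beta(a,b) = ab / ((a+b)^2 * (a+b+1))
= 8*34 / ((42)^2 * 43)
= 0.0036
SD = sqrt(0.0036) = 0.0599
Width = 4 * SD = 0.2395

0.2395


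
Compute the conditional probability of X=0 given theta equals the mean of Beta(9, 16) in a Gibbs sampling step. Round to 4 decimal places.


Mean of Beta(9, 16) = 0.36
P(X=0 | theta=0.36) = 0.64

0.64


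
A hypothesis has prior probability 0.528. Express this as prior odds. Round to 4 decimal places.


Odds = P(H) / P(not H) = 0.528 / 0.472
= 1.1186

1.1186


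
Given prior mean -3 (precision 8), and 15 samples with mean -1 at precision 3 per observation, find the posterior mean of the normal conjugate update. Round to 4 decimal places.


The posterior mean is a precision-weighted average of prior and data.
Post. prec. = 8 + 45 = 53
Post. mean = (-24 + -45)/53 = -69/53 = -1.3019

-1.3019
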